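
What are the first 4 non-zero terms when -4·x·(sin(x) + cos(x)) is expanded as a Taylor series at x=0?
2·x^4/3 + 2·x^3 - 4·x^2 - 4·x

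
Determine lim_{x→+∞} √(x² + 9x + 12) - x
As x → +∞: multiply by the conjugate to get (9x+12)/(√(x²+9x+12)+x); the denominator ~ 2x, so the limit is 9/2.
Limit = 9/2.

Final answer: 9/2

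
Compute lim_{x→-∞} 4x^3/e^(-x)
This is an ∞/∞ indeterminate form as x → -∞.
Compare growth rates of the dominant terms (exponentials ≫ polynomials ≫ logarithms), or apply L'Hôpital's rule; the quotient → 0.
Limit = 0.

Final answer: 0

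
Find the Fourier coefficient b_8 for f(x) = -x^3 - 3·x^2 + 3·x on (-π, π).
b_8 = (1/π) ∫_{-π}^{π} f(x)·sin(8x) dx.
Evaluate the integral (use parity and integration by parts as needed): b_8 = -99/128 + π^2/4.

Final answer: -99/128 + π^2/4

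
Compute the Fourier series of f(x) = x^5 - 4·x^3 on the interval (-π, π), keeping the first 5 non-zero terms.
(-48·π^2 + 2·π^4 + 288)·sin(x) + (-π^4 - 27/2 + 9·π^2)·sin(2·x) + (-112·π^2/27 + 224/81 + 2·π^4/3)·sin(3·x) + (-π^4/2 - 63/64 + 21·π^2/8)·sin(4·x) + (-48·π^2/25 + 288/625 + 2·π^4/5)·sin(5·x)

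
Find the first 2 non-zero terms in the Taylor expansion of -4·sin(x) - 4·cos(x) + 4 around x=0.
2·x^2 - 4·x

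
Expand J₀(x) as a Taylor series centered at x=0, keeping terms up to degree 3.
1 - x^2/4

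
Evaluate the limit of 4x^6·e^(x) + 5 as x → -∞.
The product is a 0·∞ indeterminate form at x → -∞.
Rewrite the product as 4x^6 / e^(-x) (an ∞/∞ form) and apply L'Hôpital, or use the standard hierarchy e^(|x|) ≫ |x^6| as x → -∞.
The indeterminate product → 0, so the limit = 5.

Final answer: 5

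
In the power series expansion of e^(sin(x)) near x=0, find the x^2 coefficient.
Expand to order 2: e^(sin(x)) = x^2/2 + x + 1 + O(x^3).
The coefficient of x^2 is 1/2.

Final answer: 1/2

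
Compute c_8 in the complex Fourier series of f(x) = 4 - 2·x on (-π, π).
Compute the real Fourier coefficients first: a_8 = 0, b_8 = 1/2.
Then c_8 = (a_8 − i·b_8)/2 = -i/4.

Final answer: -i/4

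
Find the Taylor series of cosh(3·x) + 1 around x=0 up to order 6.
81·x^6/80 + 27·x^4/8 + 9·x^2/2 + 2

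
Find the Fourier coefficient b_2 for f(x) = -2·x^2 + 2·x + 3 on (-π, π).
b_2 = (1/π) ∫_{-π}^{π} f(x)·sin(2x) dx.
Evaluate the integral (use parity and integration by parts as needed): b_2 = -2.

Final answer: -2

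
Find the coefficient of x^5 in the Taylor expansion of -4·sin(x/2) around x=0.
Expand to order 5: -4·sin(x/2) = -x^5/960 + x^3/12 - 2·x + O(x^6).
The coefficient of x^5 is -1/960.

Final answer: -1/960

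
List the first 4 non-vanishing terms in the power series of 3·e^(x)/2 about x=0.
x^3/4 + 3·x^2/4 + 3·x/2 + 3/2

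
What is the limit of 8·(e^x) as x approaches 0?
Direct substitution at x = 0 gives 8.

Final answer: 8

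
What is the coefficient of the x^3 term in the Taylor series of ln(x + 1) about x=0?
Expand to order 3: ln(x + 1) = x^3/3 - x^2/2 + x + O(x^4).
The coefficient of x^3 is 1/3.

Final answer: 1/3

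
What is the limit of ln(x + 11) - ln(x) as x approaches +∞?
This is an ∞ − ∞ indeterminate form.
Combine the logarithms: ln(x+11) − ln(x) = ln((x+11)/(x)) = ln(1 + 11/(x)) → ln(1) = 0.
Limit = 0.

Final answer: 0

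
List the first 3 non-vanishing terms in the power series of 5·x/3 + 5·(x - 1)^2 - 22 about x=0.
5·x^2 - 25·x/3 - 17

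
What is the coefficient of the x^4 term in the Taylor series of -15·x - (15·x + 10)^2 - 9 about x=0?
Expand to order 4: -15·x - (15·x + 10)^2 - 9 = -225·x^2 - 315·x - 109 + O(x^5).
The coefficient of x^4 is 0.

Final answer: 0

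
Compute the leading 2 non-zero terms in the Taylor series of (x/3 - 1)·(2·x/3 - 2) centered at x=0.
2 - 4·x/3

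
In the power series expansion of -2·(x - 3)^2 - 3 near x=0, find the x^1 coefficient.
Expand to order 1: -2·(x - 3)^2 - 3 = 12·x - 21 + O(x^2).
The coefficient of x^1 is 12.

Final answer: 12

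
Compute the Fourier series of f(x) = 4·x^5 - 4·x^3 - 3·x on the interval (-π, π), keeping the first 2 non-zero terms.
(-168·π^2 + 8·π^4 + 1002)·sin(x) + (-4·π^4 - 33 + 24·π^2)·sin(2·x)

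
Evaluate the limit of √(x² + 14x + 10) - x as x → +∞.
This is an ∞ − ∞ indeterminate form.
Multiply and divide by the conjugate √(x²+14x + 10) + x; the x² terms cancel, leaving (14x + 10)/(√(x²+14x + 10)+x) → 14/2 = 7.
Limit = 7.

Final answer: 7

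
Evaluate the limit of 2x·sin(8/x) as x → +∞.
As x → +∞: let u = 8/x → 0⁺; then 2·x·sin(8/x) = 2·8·sin(u)/u → 2·8·1 = 16.
Limit = 16.

Final answer: 16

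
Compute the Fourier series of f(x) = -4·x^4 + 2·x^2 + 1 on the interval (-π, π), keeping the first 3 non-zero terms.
(-200 + 32·π^2)·cos(x) + (14 - 8·π^2)·cos(2·x) - 4·π^4/5 + 1 + 2·π^2/3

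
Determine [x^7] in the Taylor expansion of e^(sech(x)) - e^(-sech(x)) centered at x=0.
Expand to order 7: e^(sech(x)) - e^(-sech(x)) = x^6·(-151·e/720 - e^(-1)/720) + x^4·(e^(-1)/12 + e/3) + x^2·(-e/2 - e^(-1)/2) - e^(-1) + e + O(x^8).
The coefficient of x^7 is 0.

Final answer: 0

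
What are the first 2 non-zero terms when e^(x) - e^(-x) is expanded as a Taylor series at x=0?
x^3/3 + 2·x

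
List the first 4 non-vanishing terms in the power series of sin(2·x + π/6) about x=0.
-2·√(3)·x^3/3 - x^2 + √(3)·x + 1/2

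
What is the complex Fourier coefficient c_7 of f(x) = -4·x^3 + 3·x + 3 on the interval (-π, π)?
Compute the real Fourier coefficients first: a_7 = 0, b_7 = 342/343 - 8·π^2/7.
Then c_7 = (a_7 − i·b_7)/2 = -171·i/343 + 4·i·π^2/7.

Final answer: -171·i/343 + 4·i·π^2/7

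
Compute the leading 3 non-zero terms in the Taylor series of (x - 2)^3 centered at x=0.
-6·x^2 + 12·x - 8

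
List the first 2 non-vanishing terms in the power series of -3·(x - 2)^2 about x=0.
12·x - 12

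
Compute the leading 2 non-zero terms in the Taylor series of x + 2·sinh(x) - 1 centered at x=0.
3·x - 1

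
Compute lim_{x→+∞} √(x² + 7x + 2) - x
This is an ∞ − ∞ indeterminate form.
Multiply and divide by the conjugate √(x²+7x + 2) + x; the x² terms cancel, leaving (7x + 2)/(√(x²+7x + 2)+x) → 7/2.
Limit = 7/2.

Final answer: 7/2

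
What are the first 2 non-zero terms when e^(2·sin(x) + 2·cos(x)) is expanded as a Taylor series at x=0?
2·x·e^(2) + e^(2)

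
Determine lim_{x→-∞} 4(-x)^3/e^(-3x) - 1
The quotient is an ∞/∞ indeterminate form as x → -∞.
Compare growth rates of the dominant terms (exponentials ≫ polynomials ≫ logarithms), or apply L'Hôpital's rule; the quotient → 0.
Adding the constant: 0 - 1 = -1. Limit = -1.

Final answer: -1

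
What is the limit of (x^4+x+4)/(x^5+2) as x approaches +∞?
This is an ∞/∞ indeterminate form as x → +∞.
Divide numerator and denominator by x^5 and let the lower-order terms vanish; the numerator's degree 4 is below the denominator's degree 5, so the quotient → 0.
Limit = 0.

Final answer: 0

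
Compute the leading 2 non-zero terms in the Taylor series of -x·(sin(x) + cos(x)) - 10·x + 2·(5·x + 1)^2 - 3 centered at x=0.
9·x - 1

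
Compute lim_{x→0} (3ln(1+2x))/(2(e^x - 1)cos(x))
Both numerator and denominator → 0 as x → 0; this is a 0/0 indeterminate form.
Expand each to leading order near x = 0: numerator ~ 6·x, denominator ~ 2·x.
The limit of the ratio is 3.

Final answer: 3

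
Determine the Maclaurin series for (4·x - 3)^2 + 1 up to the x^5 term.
16·x^2 - 24·x + 10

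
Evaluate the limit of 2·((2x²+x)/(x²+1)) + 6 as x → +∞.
Evaluate the dominant behaviour as x → +∞; each term tends to a finite value or vanishes.
Limit = 10.

Final answer: 10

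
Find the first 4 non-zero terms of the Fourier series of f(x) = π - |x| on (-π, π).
4·cos(x)/π + 4·cos(3·x)/(9·π) + 4·cos(5·x)/(25·π) + π/2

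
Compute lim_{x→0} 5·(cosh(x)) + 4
Direct substitution at x = 0 gives 9.

Final answer: 9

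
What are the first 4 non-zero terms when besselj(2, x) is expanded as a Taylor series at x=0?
-x^8/184320 + x^6/3072 - x^4/96 + x^2/8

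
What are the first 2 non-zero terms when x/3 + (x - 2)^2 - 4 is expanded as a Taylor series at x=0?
x^2 - 11·x/3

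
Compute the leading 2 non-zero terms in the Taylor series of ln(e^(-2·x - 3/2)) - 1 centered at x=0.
-2·x - 5/2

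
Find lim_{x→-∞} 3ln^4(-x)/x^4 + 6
The quotient is an ∞/∞ indeterminate form as x → -∞.
Compare growth rates of the dominant terms (exponentials ≫ polynomials ≫ logarithms), or apply L'Hôpital's rule; the quotient → 0.
Adding the constant: 0 + 6 = 6. Limit = 6.

Final answer: 6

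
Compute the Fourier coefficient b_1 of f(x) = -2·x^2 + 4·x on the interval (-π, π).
b_1 = (1/π) ∫_{-π}^{π} f(x)·sin(1x) dx.
Evaluate the integral (use parity and integration by parts as needed): b_1 = 8.

Final answer: 8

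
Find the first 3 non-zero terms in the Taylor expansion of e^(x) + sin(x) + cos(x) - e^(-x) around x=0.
-x^2/2 + 3·x + 1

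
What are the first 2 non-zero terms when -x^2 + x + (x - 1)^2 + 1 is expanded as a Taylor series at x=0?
2 - x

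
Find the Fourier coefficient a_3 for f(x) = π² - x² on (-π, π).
a_3 = (1/π) ∫_{-π}^{π} f(x)·cos(3x) dx.
Evaluate the integral (use parity and integration by parts as needed): a_3 = 4/9.

Final answer: 4/9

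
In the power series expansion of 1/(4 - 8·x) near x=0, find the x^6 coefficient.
Expand to order 6: 1/(4 - 8·x) = 16·x^6 + 8·x^5 + 4·x^4 + 2·x^3 + x^2 + x/2 + 1/4 + O(x^7).
The coefficient of x^6 is 16.

Final answer: 16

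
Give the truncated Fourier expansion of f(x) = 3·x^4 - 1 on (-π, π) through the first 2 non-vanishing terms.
(144 - 24·π^2)·cos(x) - 1 + 3·π^4/5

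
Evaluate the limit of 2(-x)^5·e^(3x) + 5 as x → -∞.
The product is a 0·∞ indeterminate form at x → -∞.
Rewrite the product as 2(-x)^5 / e^(-3x) (an ∞/∞ form) and apply L'Hôpital, or use the standard hierarchy e^(3|x|) ≫ |(-x)^5| as x → -∞.
The indeterminate product → 0, so the limit = 5.

Final answer: 5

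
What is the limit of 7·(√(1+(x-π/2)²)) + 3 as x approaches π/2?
Direct substitution at x = π/2 gives 10.

Final answer: 10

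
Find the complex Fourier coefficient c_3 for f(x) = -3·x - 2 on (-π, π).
Compute the real Fourier coefficients first: a_3 = 0, b_3 = -2.
Then c_3 = (a_3 − i·b_3)/2 = i.

Final answer: i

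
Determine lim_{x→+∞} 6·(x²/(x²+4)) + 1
Evaluate the dominant behaviour as x → +∞; each term tends to a finite value or vanishes.
Limit = 7.

Final answer: 7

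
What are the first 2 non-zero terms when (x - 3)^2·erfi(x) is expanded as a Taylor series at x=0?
-12·x^2/√(π) + 18·x/√(π)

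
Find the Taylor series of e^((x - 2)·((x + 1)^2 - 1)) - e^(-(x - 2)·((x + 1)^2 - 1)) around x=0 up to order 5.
-16·x^5/15 - 58·x^3/3 - 8·x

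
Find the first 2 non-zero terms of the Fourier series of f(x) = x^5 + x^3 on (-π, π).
(-38·π^2 + 2·π^4 + 228)·sin(x) + (-π^4 - 6 + 4·π^2)·sin(2·x)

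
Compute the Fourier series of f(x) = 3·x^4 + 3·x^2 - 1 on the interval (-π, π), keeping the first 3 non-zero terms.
(132 - 24·π^2)·cos(x) + (-6 + 6·π^2)·cos(2·x) - 1 + π^2 + 3·π^4/5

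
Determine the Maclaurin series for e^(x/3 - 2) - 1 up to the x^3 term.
x^3·e^(-2)/162 + x^2·e^(-2)/18 + x·e^(-2)/3 - 1 + e^(-2)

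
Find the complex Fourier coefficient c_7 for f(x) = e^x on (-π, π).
Compute the real Fourier coefficients first: a_7 = (1 - e^(2·π))·e^(-π)/(50·π), b_7 = (-7 + 7·e^(2·π))·e^(-π)/(50·π).
Then c_7 = (a_7 − i·b_7)/2 = -e^(π)/(100·π) + e^(-π)/(100·π) - 7·i·e^(π)/(100·π) + 7·i·e^(-π)/(100·π).

Final answer: -e^(π)/(100·π) + e^(-π)/(100·π) - 7·i·e^(π)/(100·π) + 7·i·e^(-π)/(100·π)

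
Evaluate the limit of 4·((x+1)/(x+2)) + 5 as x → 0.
Direct substitution at x = 0 gives 7.

Final answer: 7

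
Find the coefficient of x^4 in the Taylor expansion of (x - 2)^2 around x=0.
Expand to order 4: (x - 2)^2 = x^2 - 4·x + 4 + O(x^5).
The coefficient of x^4 is 0.

Final answer: 0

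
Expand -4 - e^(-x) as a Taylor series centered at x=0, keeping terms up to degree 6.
-x^6/720 + x^5/120 - x^4/24 + x^3/6 - x^2/2 + x - 5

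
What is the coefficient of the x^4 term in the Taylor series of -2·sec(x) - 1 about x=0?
Expand to order 4: -2·sec(x) - 1 = -5·x^4/12 - x^2 - 3 + O(x^5).
The coefficient of x^4 is -5/12.

Final answer: -5/12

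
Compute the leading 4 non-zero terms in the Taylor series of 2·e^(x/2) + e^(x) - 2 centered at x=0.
5·x^3/24 + 3·x^2/4 + 2·x + 1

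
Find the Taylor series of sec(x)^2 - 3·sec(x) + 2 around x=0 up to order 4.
x^4/24 - x^2/2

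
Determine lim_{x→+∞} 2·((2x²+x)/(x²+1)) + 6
Evaluate the dominant behaviour as x → +∞; each term tends to a finite value or vanishes.
Limit = 10.

Final answer: 10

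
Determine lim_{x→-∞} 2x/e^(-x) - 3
The quotient is an ∞/∞ indeterminate form as x → -∞.
Compare growth rates of the dominant terms (exponentials ≫ polynomials ≫ logarithms), or apply L'Hôpital's rule; the quotient → 0.
Adding the constant: 0 - 3 = -3. Limit = -3.

Final answer: -3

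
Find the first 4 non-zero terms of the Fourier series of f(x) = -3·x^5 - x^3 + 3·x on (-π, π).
(-702 - 6·π^4 + 118·π^2)·sin(x) + (-14·π^2 + 18 + 3·π^4)·sin(2·x) + (-2·π^4 - 14/27 + 34·π^2/9)·sin(3·x) + (-11·π^2/8 - 63/64 + 3·π^4/2)·sin(4·x)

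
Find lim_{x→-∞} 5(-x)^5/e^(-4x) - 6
The quotient is an ∞/∞ indeterminate form as x → -∞.
Compare growth rates of the dominant terms (exponentials ≫ polynomials ≫ logarithms), or apply L'Hôpital's rule; the quotient → 0.
Adding the constant: 0 - 6 = -6. Limit = -6.

Final answer: -6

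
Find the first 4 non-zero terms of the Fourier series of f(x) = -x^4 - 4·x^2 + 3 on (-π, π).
(-32 + 8·π^2)·cos(x) + (-2·π^2 - 1)·cos(2·x) + (32/27 + 8·π^2/9)·cos(3·x) - π^4/5 - 4·π^2/3 + 3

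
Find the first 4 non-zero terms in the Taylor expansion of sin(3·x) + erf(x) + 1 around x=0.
x^5·(1/(5·√(π)) + 81/40) + x^3·(-9/2 - 2/(3·√(π))) + x·(2/√(π) + 3) + 1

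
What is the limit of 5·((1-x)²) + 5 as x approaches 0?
Direct substitution at x = 0 gives 10.

Final answer: 10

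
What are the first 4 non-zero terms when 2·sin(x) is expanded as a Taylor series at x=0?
-x^7/2520 + x^5/60 - x^3/3 + 2·x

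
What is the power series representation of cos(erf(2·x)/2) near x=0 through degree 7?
x^6·(-448/(45·π) - 32/(9·π^2) - 4/(45·π^3)) + x^4·(2/(3·π^2) + 16/(3·π)) - 2·x^2/π + 1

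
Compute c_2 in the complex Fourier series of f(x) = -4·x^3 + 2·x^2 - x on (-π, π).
Compute the real Fourier coefficients first: a_2 = 2, b_2 = -5 + 4·π^2.
Then c_2 = (a_2 − i·b_2)/2 = 1 - 2·i·π^2 + 5·i/2.

Final answer: 1 - 2·i·π^2 + 5·i/2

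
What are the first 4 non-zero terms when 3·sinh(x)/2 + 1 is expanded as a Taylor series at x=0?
x^5/80 + x^3/4 + 3·x/2 + 1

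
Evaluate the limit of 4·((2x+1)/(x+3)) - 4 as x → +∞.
Evaluate the dominant behaviour as x → +∞; each term tends to a finite value or vanishes.
Limit = 4.

Final answer: 4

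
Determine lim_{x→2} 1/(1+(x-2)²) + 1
Direct substitution at x = 2 gives 2.

Final answer: 2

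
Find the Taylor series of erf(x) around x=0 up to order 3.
-2·x^3/(3·√(π)) + 2·x/√(π)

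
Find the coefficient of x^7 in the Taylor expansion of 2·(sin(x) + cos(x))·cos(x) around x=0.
Expand to order 7: 2·(sin(x) + cos(x))·cos(x) = -8·x^7/315 - 4·x^6/45 + 4·x^5/15 + 2·x^4/3 - 4·x^3/3 - 2·x^2 + 2·x + 2 + O(x^8).
The coefficient of x^7 is -8/315.

Final answer: -8/315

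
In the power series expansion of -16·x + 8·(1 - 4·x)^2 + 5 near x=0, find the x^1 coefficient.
Expand to order 1: -16·x + 8·(1 - 4·x)^2 + 5 = 13 - 80·x + O(x^2).
The coefficient of x^1 is -80.

Final answer: -80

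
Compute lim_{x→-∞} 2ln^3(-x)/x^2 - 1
The quotient is an ∞/∞ indeterminate form as x → -∞.
Compare growth rates of the dominant terms (exponentials ≫ polynomials ≫ logarithms), or apply L'Hôpital's rule; the quotient → 0.
Adding the constant: 0 - 1 = -1. Limit = -1.

Final answer: -1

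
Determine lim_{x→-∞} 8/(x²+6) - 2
Evaluate the dominant behaviour as x → -∞; each term tends to a finite value or vanishes.
Limit = -2.

Final answer: -2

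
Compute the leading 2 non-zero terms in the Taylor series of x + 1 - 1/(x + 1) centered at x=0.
-x^2 + 2·x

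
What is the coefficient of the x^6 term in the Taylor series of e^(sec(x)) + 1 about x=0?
Expand to order 6: e^(sec(x)) + 1 = 151·e·x^6/720 + e·x^4/3 + e·x^2/2 + 1 + e + O(x^7).
The coefficient of x^6 is 151·e/720.

Final answer: 151·e/720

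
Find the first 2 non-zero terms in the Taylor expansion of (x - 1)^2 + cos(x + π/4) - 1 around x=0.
x·(-2 - √(2)/2) + √(2)/2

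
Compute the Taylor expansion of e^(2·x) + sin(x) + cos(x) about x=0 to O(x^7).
7·x^6/80 + 11·x^5/40 + 17·x^4/24 + 7·x^3/6 + 3·x^2/2 + 3·x + 2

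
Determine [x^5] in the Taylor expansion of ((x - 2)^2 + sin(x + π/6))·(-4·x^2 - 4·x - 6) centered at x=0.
Expand to order 5: ((x - 2)^2 + sin(x + π/6))·(-4·x^2 - 4·x - 6) = x^5·(-1/12 + 37·√(3)/120) + x^4·(-25/8 + √(3)/3) + x^3·(13 - 3·√(3)/2) + x^2·(-13/2 - 2·√(3)) + x·(6 - 3·√(3)) - 27 + O(x^6).
The coefficient of x^5 is -1/12 + 37·√(3)/120.

Final answer: -1/12 + 37·√(3)/120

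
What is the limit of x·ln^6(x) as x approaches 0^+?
This is a 0·∞ indeterminate form at x → 0⁺.
Rewrite the product as ln^6(x) / x^(-1) and apply L'Hôpital, or use the standard hierarchy x^(-1) ≫ |ln x|^6 as x → 0⁺.
The indeterminate product → 0, so the limit = 0.

Final answer: 0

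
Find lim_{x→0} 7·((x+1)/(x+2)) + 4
Direct substitution at x = 0 gives 15/2.

Final answer: 15/2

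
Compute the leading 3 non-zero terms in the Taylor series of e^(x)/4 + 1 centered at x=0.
x^2/8 + x/4 + 5/4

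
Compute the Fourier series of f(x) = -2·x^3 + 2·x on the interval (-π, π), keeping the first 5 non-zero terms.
(28 - 4·π^2)·sin(x) + (-5 + 2·π^2)·sin(2·x) + (20/9 - 4·π^2/3)·sin(3·x) + (-11/8 + π^2)·sin(4·x) + (124/125 - 4·π^2/5)·sin(5·x)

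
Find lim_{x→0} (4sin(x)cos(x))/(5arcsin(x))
Both numerator and denominator → 0 as x → 0; this is a 0/0 indeterminate form.
Expand each to leading order near x = 0: numerator ~ 4·x, denominator ~ 5·x.
The limit of the ratio is 4/5.

Final answer: 4/5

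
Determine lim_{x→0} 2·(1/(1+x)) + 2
Direct substitution at x = 0 gives 4.

Final answer: 4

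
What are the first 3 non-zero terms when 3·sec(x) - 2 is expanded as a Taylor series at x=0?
5·x^4/8 + 3·x^2/2 + 1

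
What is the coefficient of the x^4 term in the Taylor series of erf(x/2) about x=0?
Expand to order 4: erf(x/2) = -x^3/(12·√(π)) + x/√(π) + O(x^5).
The coefficient of x^4 is 0.

Final answer: 0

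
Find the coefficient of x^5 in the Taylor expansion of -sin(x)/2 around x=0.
Expand to order 5: -sin(x)/2 = -x^5/240 + x^3/12 - x/2 + O(x^6).
The coefficient of x^5 is -1/240.

Final answer: -1/240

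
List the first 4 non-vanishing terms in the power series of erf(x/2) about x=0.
-x^7/(2688·√(π)) + x^5/(160·√(π)) - x^3/(12·√(π)) + x/√(π)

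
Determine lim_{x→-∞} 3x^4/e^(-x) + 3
The quotient is an ∞/∞ indeterminate form as x → -∞.
Compare growth rates of the dominant terms (exponentials ≫ polynomials ≫ logarithms), or apply L'Hôpital's rule; the quotient → 0.
Adding the constant: 0 + 3 = 3. Limit = 3.

Final answer: 3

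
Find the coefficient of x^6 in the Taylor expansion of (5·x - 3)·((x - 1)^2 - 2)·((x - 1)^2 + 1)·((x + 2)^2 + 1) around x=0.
Expand to order 6: (5·x - 3)·((x - 1)^2 - 2)·((x - 1)^2 + 1)·((x + 2)^2 + 1) = -3·x^6 - 30·x^5 + 8·x^4 + 81·x^3 - 135·x^2 + 4·x + 30 + O(x^7).
The coefficient of x^6 is -3.

Final answer: -3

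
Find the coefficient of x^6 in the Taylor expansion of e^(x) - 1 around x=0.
Expand to order 6: e^(x) - 1 = x^6/720 + x^5/120 + x^4/24 + x^3/6 + x^2/2 + x + O(x^7).
The coefficient of x^6 is 1/720.

Final answer: 1/720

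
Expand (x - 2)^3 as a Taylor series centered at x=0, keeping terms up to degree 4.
x^3 - 6·x^2 + 12·x - 8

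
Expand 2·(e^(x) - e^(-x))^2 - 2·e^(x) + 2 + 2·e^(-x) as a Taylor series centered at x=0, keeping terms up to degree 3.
-2·x^3/3 + 8·x^2 - 4·x + 2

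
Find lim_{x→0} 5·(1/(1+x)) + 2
Direct substitution at x = 0 gives 7.

Final answer: 7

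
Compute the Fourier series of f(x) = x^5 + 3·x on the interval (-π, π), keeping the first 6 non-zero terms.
(-40·π^2 + 2·π^4 + 246)·sin(x) + (-π^4 - 21/2 + 5·π^2)·sin(2·x) + (-40·π^2/27 + 242/81 + 2·π^4/3)·sin(3·x) + (-π^4/2 - 111/64 + 5·π^2/8)·sin(4·x) + (-8·π^2/25 + 798/625 + 2·π^4/5)·sin(5·x) + (-π^4/3 - 167/162 + 5·π^2/27)·sin(6·x)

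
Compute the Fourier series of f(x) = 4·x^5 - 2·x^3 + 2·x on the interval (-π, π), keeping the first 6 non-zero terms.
(-164·π^2 + 8·π^4 + 988)·sin(x) + (-4·π^4 - 35 + 22·π^2)·sin(2·x) + (-196·π^2/27 + 500/81 + 8·π^4/3)·sin(3·x) + (-2·π^4 - 37/16 + 7·π^2/2)·sin(4·x) + (-52·π^2/25 + 812/625 + 8·π^4/5)·sin(5·x) + (-4·π^4/3 - 73/81 + 38·π^2/27)·sin(6·x)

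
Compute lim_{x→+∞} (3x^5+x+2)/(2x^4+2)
This is an ∞/∞ indeterminate form as x → +∞.
Divide numerator and denominator by x^5 and let the lower-order terms vanish; the numerator's degree 5 exceeds the denominator's degree 4, so the quotient diverges.
Limit = ∞.

Final answer: ∞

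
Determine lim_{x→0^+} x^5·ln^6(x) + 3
The product is a 0·∞ indeterminate form at x → 0⁺.
Rewrite the product as ln^6(x) / x^(-5) and apply L'Hôpital, or use the standard hierarchy x^(-5) ≫ |ln x|^6 as x → 0⁺.
The indeterminate product → 0, so the limit = 3.

Final answer: 3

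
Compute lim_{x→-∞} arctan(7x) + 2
Evaluate the dominant behaviour as x → -∞; each term tends to a finite value or vanishes.
Limit = 2 - π/2.

Final answer: 2 - π/2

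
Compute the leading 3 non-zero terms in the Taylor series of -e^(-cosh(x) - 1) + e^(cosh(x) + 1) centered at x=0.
x^4·(-e^(-2)/12 + e^(2)/6) + x^2·(e^(-2)/2 + e^(2)/2) - e^(-2) + e^(2)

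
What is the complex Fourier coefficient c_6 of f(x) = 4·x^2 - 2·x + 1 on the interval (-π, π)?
Compute the real Fourier coefficients first: a_6 = 4/9, b_6 = 2/3.
Then c_6 = (a_6 − i·b_6)/2 = 2/9 - i/3.

Final answer: 2/9 - i/3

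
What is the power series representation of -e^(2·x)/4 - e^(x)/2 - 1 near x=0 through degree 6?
-11·x^6/480 - 17·x^5/240 - 3·x^4/16 - 5·x^3/12 - 3·x^2/4 - x - 7/4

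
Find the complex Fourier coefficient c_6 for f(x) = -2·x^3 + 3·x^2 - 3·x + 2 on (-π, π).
Compute the real Fourier coefficients first: a_6 = 1/3, b_6 = 8/9 + 2·π^2/3.
Then c_6 = (a_6 − i·b_6)/2 = 1/6 - i·π^2/3 - 4·i/9.

Final answer: 1/6 - i·π^2/3 - 4·i/9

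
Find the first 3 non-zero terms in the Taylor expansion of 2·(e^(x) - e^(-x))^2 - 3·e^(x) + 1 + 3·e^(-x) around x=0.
8·x^2 - 6·x + 1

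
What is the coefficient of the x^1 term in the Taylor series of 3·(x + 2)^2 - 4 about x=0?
Expand to order 1: 3·(x + 2)^2 - 4 = 12·x + 8 + O(x^2).
The coefficient of x^1 is 12.

Final answer: 12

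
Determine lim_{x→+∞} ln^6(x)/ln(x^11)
This is an ∞/∞ indeterminate form as x → +∞.
Write ln(x^11) = 11·ln(x), reducing the quotient to ln^5(x)/11 → ∞.
Limit = ∞.

Final answer: ∞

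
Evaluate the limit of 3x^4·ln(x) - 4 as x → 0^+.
The product is a 0·∞ indeterminate form at x → 0⁺.
Rewrite the product as 3·ln(x) / x^(-4) and apply L'Hôpital, or use the standard hierarchy x^(-4) ≫ |ln x| as x → 0⁺.
The indeterminate product → 0, so the limit = -4.

Final answer: -4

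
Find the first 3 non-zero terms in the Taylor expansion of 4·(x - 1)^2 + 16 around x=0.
4·x^2 - 8·x + 20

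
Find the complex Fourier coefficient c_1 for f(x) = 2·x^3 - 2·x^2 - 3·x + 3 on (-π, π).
Compute the real Fourier coefficients first: a_1 = 8, b_1 = -30 + 4·π^2.
Then c_1 = (a_1 − i·b_1)/2 = 4 - 2·i·π^2 + 15·i.

Final answer: 4 - 2·i·π^2 + 15·i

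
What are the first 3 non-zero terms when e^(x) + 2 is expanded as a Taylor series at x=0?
x^2/2 + x + 3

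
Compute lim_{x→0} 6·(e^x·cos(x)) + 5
Direct substitution at x = 0 gives 11.

Final answer: 11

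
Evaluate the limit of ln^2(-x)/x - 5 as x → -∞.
The quotient is an ∞/∞ indeterminate form as x → -∞.
Compare growth rates of the dominant terms (exponentials ≫ polynomials ≫ logarithms), or apply L'Hôpital's rule; the quotient → 0.
Adding the constant: 0 - 5 = -5. Limit = -5.

Final answer: -5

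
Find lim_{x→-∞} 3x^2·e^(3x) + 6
The product is a 0·∞ indeterminate form at x → -∞.
Rewrite the product as 3x^2 / e^(-3x) (an ∞/∞ form) and apply L'Hôpital, or use the standard hierarchy e^(3|x|) ≫ |x^2| as x → -∞.
The indeterminate product → 0, so the limit = 6.

Final answer: 6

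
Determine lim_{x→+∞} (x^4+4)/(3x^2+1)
This is an ∞/∞ indeterminate form as x → +∞.
Divide numerator and denominator by x^4 and let the lower-order terms vanish; the numerator's degree 4 exceeds the denominator's degree 2, so the quotient diverges.
Limit = ∞.

Final answer: ∞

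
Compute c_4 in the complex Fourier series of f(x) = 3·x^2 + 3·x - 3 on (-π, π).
Compute the real Fourier coefficients first: a_4 = 3/4, b_4 = -3/2.
Then c_4 = (a_4 − i·b_4)/2 = 3/8 + 3·i/4.

Final answer: 3/8 + 3·i/4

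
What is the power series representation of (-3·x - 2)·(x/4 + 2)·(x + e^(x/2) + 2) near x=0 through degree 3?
-97·x^3/48 - 25·x^2/2 - 51·x/2 - 12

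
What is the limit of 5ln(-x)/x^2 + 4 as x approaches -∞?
The quotient is an ∞/∞ indeterminate form as x → -∞.
Compare growth rates of the dominant terms (exponentials ≫ polynomials ≫ logarithms), or apply L'Hôpital's rule; the quotient → 0.
Adding the constant: 0 + 4 = 4. Limit = 4.

Final answer: 4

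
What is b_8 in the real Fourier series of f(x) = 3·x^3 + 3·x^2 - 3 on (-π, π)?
b_8 = (1/π) ∫_{-π}^{π} f(x)·sin(8x) dx.
Evaluate the integral (use parity and integration by parts as needed): b_8 = 9/128 - 3·π^2/4.

Final answer: 9/128 - 3·π^2/4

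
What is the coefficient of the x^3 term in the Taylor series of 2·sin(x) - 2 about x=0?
Expand to order 3: 2·sin(x) - 2 = -x^3/3 + 2·x - 2 + O(x^4).
The coefficient of x^3 is -1/3.

Final answer: -1/3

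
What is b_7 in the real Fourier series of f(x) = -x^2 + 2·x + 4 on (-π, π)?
b_7 = (1/π) ∫_{-π}^{π} f(x)·sin(7x) dx.
Evaluate the integral (use parity and integration by parts as needed): b_7 = 4/7.

Final answer: 4/7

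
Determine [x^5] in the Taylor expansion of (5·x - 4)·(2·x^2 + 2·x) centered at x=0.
Expand to order 5: (5·x - 4)·(2·x^2 + 2·x) = 10·x^3 + 2·x^2 - 8·x + O(x^6).
The coefficient of x^5 is 0.

Final answer: 0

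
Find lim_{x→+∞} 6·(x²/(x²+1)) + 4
Evaluate the dominant behaviour as x → +∞; each term tends to a finite value or vanishes.
Limit = 10.

Final answer: 10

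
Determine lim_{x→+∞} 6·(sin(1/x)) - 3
Evaluate the dominant behaviour as x → +∞; each term tends to a finite value or vanishes.
Limit = -3.

Final answer: -3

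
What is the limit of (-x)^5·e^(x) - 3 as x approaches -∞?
The product is a 0·∞ indeterminate form at x → -∞.
Rewrite the product as (-x)^5 / e^(-x) (an ∞/∞ form) and apply L'Hôpital, or use the standard hierarchy e^(|x|) ≫ |(-x)^5| as x → -∞.
The indeterminate product → 0, so the limit = -3.

Final answer: -3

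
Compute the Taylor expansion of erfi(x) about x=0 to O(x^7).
x^5/(5·√(π)) + 2·x^3/(3·√(π)) + 2·x/√(π)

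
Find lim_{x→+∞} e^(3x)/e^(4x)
This is an ∞/∞ indeterminate form as x → +∞.
Rewrite e^(3x)/e^(4x) = e^((3−4)x) = e^(-x); the exponent coefficient is -1 < 0 so e^(-x) → 0.
Limit = 0.

Final answer: 0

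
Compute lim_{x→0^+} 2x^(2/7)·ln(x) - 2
The product is a 0·∞ indeterminate form at x → 0⁺.
Rewrite the product as 2·ln(x) / x^(-2/7) and apply L'Hôpital, or use the standard hierarchy x^(-2/7) ≫ |ln x| as x → 0⁺.
The indeterminate product → 0, so the limit = -2.

Final answer: -2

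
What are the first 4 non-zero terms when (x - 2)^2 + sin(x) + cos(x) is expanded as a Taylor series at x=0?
-x^3/6 + x^2/2 - 3·x + 5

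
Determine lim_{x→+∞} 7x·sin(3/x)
As x → +∞: let u = 3/x → 0⁺; then 7·x·sin(3/x) = 7·3·sin(u)/u → 7·3·1 = 21.
Limit = 21.

Final answer: 21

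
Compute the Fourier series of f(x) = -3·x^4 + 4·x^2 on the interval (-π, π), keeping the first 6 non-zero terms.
(-160 + 24·π^2)·cos(x) + (13 - 6·π^2)·cos(2·x) + (-32/9 + 8·π^2/3)·cos(3·x) + (25/16 - 3·π^2/2)·cos(4·x) + (-544/625 + 24·π^2/25)·cos(5·x) - 3·π^4/5 + 4·π^2/3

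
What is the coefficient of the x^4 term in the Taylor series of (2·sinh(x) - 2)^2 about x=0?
Expand to order 4: (2·sinh(x) - 2)^2 = 4·x^4/3 - 4·x^3/3 + 4·x^2 - 8·x + 4 + O(x^5).
The coefficient of x^4 is 4/3.

Final answer: 4/3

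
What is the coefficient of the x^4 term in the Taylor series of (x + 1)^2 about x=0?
Expand to order 4: (x + 1)^2 = x^2 + 2·x + 1 + O(x^5).
The coefficient of x^4 is 0.

Final answer: 0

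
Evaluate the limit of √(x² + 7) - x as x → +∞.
This is an ∞ − ∞ indeterminate form.
Multiply and divide by the conjugate √(x²+7) + x; the x² terms cancel, leaving 7/(√(x²+7)+x) → 0.
Limit = 0.

Final answer: 0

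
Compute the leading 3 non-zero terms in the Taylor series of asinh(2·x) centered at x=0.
12·x^5/5 - 4·x^3/3 + 2·x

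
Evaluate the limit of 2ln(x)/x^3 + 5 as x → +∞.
The quotient is an ∞/∞ indeterminate form as x → +∞.
The polynomial denominator x^3 dominates the logarithmic numerator (any positive power of x ≫ ln(x) as x → ∞), so the quotient → 0.
Adding the constant: 0 + 5 = 5. Limit = 5.

Final answer: 5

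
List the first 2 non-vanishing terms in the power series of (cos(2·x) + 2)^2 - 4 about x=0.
5 - 12·x^2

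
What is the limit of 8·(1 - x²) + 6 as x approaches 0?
Direct substitution at x = 0 gives 14.

Final answer: 14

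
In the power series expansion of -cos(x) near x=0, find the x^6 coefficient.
Expand to order 6: -cos(x) = x^6/720 - x^4/24 + x^2/2 - 1 + O(x^7).
The coefficient of x^6 is 1/720.

Final answer: 1/720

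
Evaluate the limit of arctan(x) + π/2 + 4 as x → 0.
Direct substitution at x = 0 gives π/2 + 4.

Final answer: π/2 + 4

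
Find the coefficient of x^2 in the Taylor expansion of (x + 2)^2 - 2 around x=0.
Expand to order 2: (x + 2)^2 - 2 = x^2 + 4·x + 2 + O(x^3).
The coefficient of x^2 is 1.

Final answer: 1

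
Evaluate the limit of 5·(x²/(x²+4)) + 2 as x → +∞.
Evaluate the dominant behaviour as x → +∞; each term tends to a finite value or vanishes.
Limit = 7.

Final answer: 7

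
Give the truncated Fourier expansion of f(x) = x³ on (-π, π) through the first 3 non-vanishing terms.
(-12 + 2·π^2)·sin(x) + (3/2 - π^2)·sin(2·x) + (-4/9 + 2·π^2/3)·sin(3·x)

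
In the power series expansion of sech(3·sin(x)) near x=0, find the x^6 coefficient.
Expand to order 6: sech(3·sin(x)) = -5857·x^6/80 + 147·x^4/8 - 9·x^2/2 + 1 + O(x^7).
The coefficient of x^6 is -5857/80.

Final answer: -5857/80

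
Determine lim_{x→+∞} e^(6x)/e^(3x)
This is an ∞/∞ indeterminate form as x → +∞.
Rewrite e^(6x)/e^(3x) = e^((6−3)x) = e^(3x); the exponent coefficient is 3 > 0 so e^(3x) → ∞.
Limit = ∞.

Final answer: ∞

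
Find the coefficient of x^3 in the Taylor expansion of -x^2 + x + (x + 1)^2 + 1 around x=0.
Expand to order 3: -x^2 + x + (x + 1)^2 + 1 = 3·x + 2 + O(x^4).
The coefficient of x^3 is 0.

Final answer: 0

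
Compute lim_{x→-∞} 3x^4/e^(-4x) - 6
The quotient is an ∞/∞ indeterminate form as x → -∞.
Compare growth rates of the dominant terms (exponentials ≫ polynomials ≫ logarithms), or apply L'Hôpital's rule; the quotient → 0.
Adding the constant: 0 - 6 = -6. Limit = -6.

Final answer: -6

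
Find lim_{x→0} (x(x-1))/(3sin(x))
Both numerator and denominator → 0 as x → 0; this is a 0/0 indeterminate form.
Expand each to leading order near x = 0: numerator ~ -x, denominator ~ 3·x.
The limit of the ratio is -1/3.

Final answer: -1/3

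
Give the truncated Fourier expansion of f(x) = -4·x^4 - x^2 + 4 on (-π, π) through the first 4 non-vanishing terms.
(-188 + 32·π^2)·cos(x) + (11 - 8·π^2)·cos(2·x) + (-52/27 + 32·π^2/9)·cos(3·x) - 4·π^4/5 - π^2/3 + 4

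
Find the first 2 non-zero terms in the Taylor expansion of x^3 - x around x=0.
x^3 - x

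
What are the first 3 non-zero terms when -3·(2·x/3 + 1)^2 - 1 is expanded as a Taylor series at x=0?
-4·x^2/3 - 4·x - 4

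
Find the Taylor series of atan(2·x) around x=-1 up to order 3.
-atan(2) + 2·(x + 1)/5 + 8·(x + 1)^2/25 + 88·(x + 1)^3/375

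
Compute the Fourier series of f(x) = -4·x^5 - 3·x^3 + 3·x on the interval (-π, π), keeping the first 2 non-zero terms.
(-918 - 8·π^4 + 154·π^2)·sin(x) + (-17·π^2 + 45/2 + 4·π^4)·sin(2·x)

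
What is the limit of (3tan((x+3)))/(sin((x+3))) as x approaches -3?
Both numerator and denominator → 0 as x → -3; this is a 0/0 indeterminate form.
Expand each to leading order near x = -3: numerator ~ 3·(x + 3), denominator ~ (x + 3).
The limit of the ratio is 3.

Final answer: 3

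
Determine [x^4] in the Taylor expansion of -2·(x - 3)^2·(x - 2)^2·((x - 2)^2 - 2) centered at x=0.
Expand to order 4: -2·(x - 3)^2·(x - 2)^2·((x - 2)^2 - 2) = -158·x^4 + 456·x^3 - 700·x^2 + 528·x - 144 + O(x^5).
The coefficient of x^4 is -158.

Final answer: -158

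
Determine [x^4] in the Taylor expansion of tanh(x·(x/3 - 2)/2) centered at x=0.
Expand to order 4: tanh(x·(x/3 - 2)/2) = -x^4/6 + x^3/3 + x^2/6 - x + O(x^5).
The coefficient of x^4 is -1/6.

Final answer: -1/6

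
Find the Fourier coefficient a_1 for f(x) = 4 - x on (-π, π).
a_1 = (1/π) ∫_{-π}^{π} f(x)·cos(1x) dx.
Evaluate the integral (use parity and integration by parts as needed): a_1 = 0.

Final answer: 0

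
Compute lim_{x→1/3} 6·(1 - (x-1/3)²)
Direct substitution at x = 1/3 gives 6.

Final answer: 6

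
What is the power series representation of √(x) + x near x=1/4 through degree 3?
3/4 + 2·(x - 1/4) - (x - 1/4)^2 + 2·(x - 1/4)^3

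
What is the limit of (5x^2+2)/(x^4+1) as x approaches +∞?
This is an ∞/∞ indeterminate form as x → +∞.
Divide numerator and denominator by x^4 and let the lower-order terms vanish; the numerator's degree 2 is below the denominator's degree 4, so the quotient → 0.
Limit = 0.

Final answer: 0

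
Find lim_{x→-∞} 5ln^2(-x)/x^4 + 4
The quotient is an ∞/∞ indeterminate form as x → -∞.
Compare growth rates of the dominant terms (exponentials ≫ polynomials ≫ logarithms), or apply L'Hôpital's rule; the quotient → 0.
Adding the constant: 0 + 4 = 4. Limit = 4.

Final answer: 4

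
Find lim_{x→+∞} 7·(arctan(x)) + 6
Evaluate the dominant behaviour as x → +∞; each term tends to a finite value or vanishes.
Limit = 6 + 7·π/2.

Final answer: 6 + 7·π/2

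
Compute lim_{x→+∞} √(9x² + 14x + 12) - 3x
As x → +∞: multiply by the conjugate to get (14x+12)/(√(9x²+14x+12)+3x); the denominator ~ 6x, so the limit is 14/6 = 7/3.
Limit = 7/3.

Final answer: 7/3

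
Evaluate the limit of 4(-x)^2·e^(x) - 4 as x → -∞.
The product is a 0·∞ indeterminate form at x → -∞.
Rewrite the product as 4(-x)^2 / e^(-x) (an ∞/∞ form) and apply L'Hôpital, or use the standard hierarchy e^(|x|) ≫ |(-x)^2| as x → -∞.
The indeterminate product → 0, so the limit = -4.

Final answer: -4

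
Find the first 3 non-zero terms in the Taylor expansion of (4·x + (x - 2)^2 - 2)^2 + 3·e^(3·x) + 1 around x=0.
35·x^2/2 + 9·x + 8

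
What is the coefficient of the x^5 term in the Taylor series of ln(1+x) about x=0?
Expand to order 5: ln(1+x) = x^5/5 - x^4/4 + x^3/3 - x^2/2 + x + O(x^6).
The coefficient of x^5 is 1/5.

Final answer: 1/5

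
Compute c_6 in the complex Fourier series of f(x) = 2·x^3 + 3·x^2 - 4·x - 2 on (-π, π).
Compute the real Fourier coefficients first: a_6 = 1/3, b_6 = 13/9 - 2·π^2/3.
Then c_6 = (a_6 − i·b_6)/2 = 1/6 - 13·i/18 + i·π^2/3.

Final answer: 1/6 - 13·i/18 + i·π^2/3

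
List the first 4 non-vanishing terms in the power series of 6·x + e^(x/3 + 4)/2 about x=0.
x^3·e^(4)/324 + x^2·e^(4)/36 + x·(6 + e^(4)/6) + e^(4)/2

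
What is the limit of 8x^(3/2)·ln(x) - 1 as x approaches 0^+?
The product is a 0·∞ indeterminate form at x → 0⁺.
Rewrite the product as 8·ln(x) / x^(-3/2) and apply L'Hôpital, or use the standard hierarchy x^(-3/2) ≫ |ln x| as x → 0⁺.
The indeterminate product → 0, so the limit = -1.

Final answer: -1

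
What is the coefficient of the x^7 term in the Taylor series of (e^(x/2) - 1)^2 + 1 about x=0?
Expand to order 7: (e^(x/2) - 1)^2 + 1 = x^7/5120 + 31·x^6/23040 + x^5/128 + 7·x^4/192 + x^3/8 + x^2/4 + 1 + O(x^8).
The coefficient of x^7 is 1/5120.

Final answer: 1/5120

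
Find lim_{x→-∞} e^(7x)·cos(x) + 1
Evaluate the dominant behaviour as x → -∞; each term tends to a finite value or vanishes.
Limit = 1.

Final answer: 1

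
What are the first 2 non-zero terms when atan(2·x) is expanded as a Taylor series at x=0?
-8·x^3/3 + 2·x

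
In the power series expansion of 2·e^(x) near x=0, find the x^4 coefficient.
Expand to order 4: 2·e^(x) = x^4/12 + x^3/3 + x^2 + 2·x + 2 + O(x^5).
The coefficient of x^4 is 1/12.

Final answer: 1/12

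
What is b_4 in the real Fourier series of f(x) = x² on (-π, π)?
b_4 = (1/π) ∫_{-π}^{π} f(x)·sin(4x) dx.
Evaluate the integral (use parity and integration by parts as needed): b_4 = 0.

Final answer: 0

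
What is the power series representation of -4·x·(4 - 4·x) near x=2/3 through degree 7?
-32/9 + 16·(x - 2/3)/3 + 16·(x - 2/3)^2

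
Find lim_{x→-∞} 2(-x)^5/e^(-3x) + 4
The quotient is an ∞/∞ indeterminate form as x → -∞.
Compare growth rates of the dominant terms (exponentials ≫ polynomials ≫ logarithms), or apply L'Hôpital's rule; the quotient → 0.
Adding the constant: 0 + 4 = 4. Limit = 4.

Final answer: 4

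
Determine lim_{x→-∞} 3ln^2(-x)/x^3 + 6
The quotient is an ∞/∞ indeterminate form as x → -∞.
Compare growth rates of the dominant terms (exponentials ≫ polynomials ≫ logarithms), or apply L'Hôpital's rule; the quotient → 0.
Adding the constant: 0 + 6 = 6. Limit = 6.

Final answer: 6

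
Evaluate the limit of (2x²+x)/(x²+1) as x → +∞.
Evaluate the dominant behaviour as x → +∞; each term tends to a finite value or vanishes.
Limit = 2.

Final answer: 2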